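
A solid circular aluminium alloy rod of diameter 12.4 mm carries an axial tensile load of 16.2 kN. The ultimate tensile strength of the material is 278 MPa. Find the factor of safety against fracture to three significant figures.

A = πd²/4 = 120.8 mm².
σ = F/A = 16200/120.8 = 134.1 MPa.
n = 278/134.1 = 2.072.

n = 2.07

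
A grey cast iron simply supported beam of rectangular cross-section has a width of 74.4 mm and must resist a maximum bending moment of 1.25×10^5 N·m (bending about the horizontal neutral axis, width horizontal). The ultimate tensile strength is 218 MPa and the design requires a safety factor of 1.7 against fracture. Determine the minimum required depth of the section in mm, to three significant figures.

h = 280 mm

σ_allow = 218/1.7 = 128.2 MPa.
For a rectangular section σ = 6M/(bh²), so h² = 6M/(b σ_allow) = 6×1.2500×10^8/(74.4×128.2) = 78610 mm².
h = 280.4 mm.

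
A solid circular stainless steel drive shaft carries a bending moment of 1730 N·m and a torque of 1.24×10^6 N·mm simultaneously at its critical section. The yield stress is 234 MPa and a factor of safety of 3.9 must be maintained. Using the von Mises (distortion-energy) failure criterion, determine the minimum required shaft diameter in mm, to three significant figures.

σ_allow = σ_y/n = 234/3.9 = 60.00 MPa.
For a solid shaft σ_b = 32M/(πd³) and τ = 16T/(πd³), so the von Mises stress is σ' = (16/πd³)·√(4M²+3T²).
√(4M²+3T²) = √(4×(1.730×10^6)² + 3×(1.240×10^6)²) = 4.072×10^6 N·mm.
d³ = 16×4.072×10^6/(π×60.00) = 345700 mm³.
d = 70.18 mm.

d = 70.2 mm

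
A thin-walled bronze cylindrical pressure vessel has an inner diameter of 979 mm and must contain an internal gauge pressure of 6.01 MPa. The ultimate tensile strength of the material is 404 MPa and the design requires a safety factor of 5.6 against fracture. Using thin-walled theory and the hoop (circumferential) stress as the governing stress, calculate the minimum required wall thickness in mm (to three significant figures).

σ_allow = 404/5.6 = 72.14 MPa.
Hoop stress σ_h = pD/(2t), so t = pD/(2σ_allow) = 6.01×979/(2×72.14) = 40.78 mm.

t = 40.8 mm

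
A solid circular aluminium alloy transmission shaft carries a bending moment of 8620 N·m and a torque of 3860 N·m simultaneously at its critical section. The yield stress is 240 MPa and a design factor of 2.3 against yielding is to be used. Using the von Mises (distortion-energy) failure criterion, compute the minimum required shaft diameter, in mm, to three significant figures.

σ_allow = σ_y/n = 240/2.3 = 104.3 MPa.
For a solid shaft σ_b = 32M/(πd³) and τ = 16T/(πd³), so the von Mises stress is σ' = (16/πd³)·√(4M²+3T²).
√(4M²+3T²) = √(4×(8.620×10^6)² + 3×(3.860×10^6)²) = 1.849×10^7 N·mm.
d³ = 16×1.849×10^7/(π×104.3) = 902500 mm³.
d = 96.64 mm.

d = 96.6 mm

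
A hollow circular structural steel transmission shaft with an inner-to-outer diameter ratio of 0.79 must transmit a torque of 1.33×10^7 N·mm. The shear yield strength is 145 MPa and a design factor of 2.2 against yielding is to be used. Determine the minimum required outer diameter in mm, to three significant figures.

d_o = 119 mm

τ_allow = 145/2.2 = 65.91 MPa.
For a hollow shaft τ = 16T/[πd_o³(1−k⁴)] with k = 0.79, so 1−k⁴ = 0.6105.
d_o³ = 16T/[π τ_allow (1−k⁴)] = 16×1.3300×10^7/(π×65.91×0.6105) = 1.683×10^6 mm³.
d_o = 119.0 mm.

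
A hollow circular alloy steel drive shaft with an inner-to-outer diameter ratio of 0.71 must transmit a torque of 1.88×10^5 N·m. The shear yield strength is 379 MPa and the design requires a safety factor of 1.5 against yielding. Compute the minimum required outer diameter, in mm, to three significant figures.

τ_allow = 379/1.5 = 252.7 MPa.
For a hollow shaft τ = 16T/[πd_o³(1−k⁴)] with k = 0.71, so 1−k⁴ = 0.7459.
d_o³ = 16T/[π τ_allow (1−k⁴)] = 16×1.8800×10^8/(π×252.7×0.7459) = 5.081×10^6 mm³.
d_o = 171.9 mm.

d_o = 172 mm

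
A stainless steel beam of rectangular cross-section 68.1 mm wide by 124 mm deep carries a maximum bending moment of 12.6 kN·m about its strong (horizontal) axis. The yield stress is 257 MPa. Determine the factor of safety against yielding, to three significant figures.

Section modulus S = bh²/6 = 68.1×124²/6 = 174500 mm³.
σ = M/S = 1.2600×10^7/174500 = 72.20 MPa.
n = 257/72.20 = 3.560.

n = 3.56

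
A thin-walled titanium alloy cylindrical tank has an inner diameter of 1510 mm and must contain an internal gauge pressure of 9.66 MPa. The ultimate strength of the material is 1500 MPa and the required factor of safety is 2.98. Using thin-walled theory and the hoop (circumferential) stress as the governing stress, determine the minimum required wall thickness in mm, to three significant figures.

σ_allow = 1500/2.98 = 503.4 MPa.
Hoop stress σ_h = pD/(2t), so t = pD/(2σ_allow) = 9.66×1510/(2×503.4) = 14.49 mm.

t = 14.5 mm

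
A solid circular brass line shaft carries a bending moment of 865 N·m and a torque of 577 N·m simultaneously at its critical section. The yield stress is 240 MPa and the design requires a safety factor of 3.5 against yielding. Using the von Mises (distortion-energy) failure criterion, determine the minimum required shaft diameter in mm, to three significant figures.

d = 52.9 mm

σ_allow = σ_y/n = 240/3.5 = 68.57 MPa.
For a solid shaft σ_b = 32M/(πd³) and τ = 16T/(πd³), so the von Mises stress is σ' = (16/πd³)·√(4M²+3T²).
√(4M²+3T²) = √(4×(865000)² + 3×(577000)²) = 1.998×10^6 N·mm.
d³ = 16×1.998×10^6/(π×68.57) = 148400 mm³.
d = 52.94 mm.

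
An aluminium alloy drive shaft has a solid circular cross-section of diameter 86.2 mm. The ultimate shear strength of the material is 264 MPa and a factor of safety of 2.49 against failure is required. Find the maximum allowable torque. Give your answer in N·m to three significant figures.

T_allow = 13300 N·m

τ_allow = 264/2.49 = 106.0 MPa.
For a solid shaft T_allow = τ_allow·πd³/16; πd³/16 = π×86.2³/16 = 125800 mm³.
T_allow = 106.0×125800 = 1.333×10^7 N·mm = 13330 N·m.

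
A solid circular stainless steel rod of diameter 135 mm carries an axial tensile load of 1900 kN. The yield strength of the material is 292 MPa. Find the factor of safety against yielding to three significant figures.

n = 2.20

A = πd²/4 = 14310 mm².
σ = F/A = 1900000/14310 = 132.7 MPa.
n = 292/132.7 = 2.200.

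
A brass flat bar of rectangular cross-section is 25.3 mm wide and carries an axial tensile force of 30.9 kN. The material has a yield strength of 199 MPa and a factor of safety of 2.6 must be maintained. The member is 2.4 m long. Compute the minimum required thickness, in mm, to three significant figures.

t = 16.0 mm

σ_allow = 199/2.6 = 76.54 MPa.
Required area A = F/σ_allow = 30900/76.54 = 403.7 mm².
t = A/w = 403.7/25.3 = 15.96 mm.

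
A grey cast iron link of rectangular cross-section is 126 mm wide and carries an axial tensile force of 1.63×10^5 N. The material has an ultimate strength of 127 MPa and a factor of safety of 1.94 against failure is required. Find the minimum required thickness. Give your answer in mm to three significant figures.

σ_allow = 127/1.94 = 65.46 MPa.
Required area A = F/σ_allow = 163000/65.46 = 2490 mm².
t = A/w = 2490/126 = 19.76 mm.

t = 19.8 mm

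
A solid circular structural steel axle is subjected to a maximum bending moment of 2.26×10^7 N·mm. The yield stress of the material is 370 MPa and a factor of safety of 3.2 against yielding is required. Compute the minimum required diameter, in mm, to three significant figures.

σ_allow = 370/3.2 = 115.6 MPa.
For a solid circular section σ = 32M/(πd³), so d³ = 32M/(π σ_allow) = 32×2.2600×10^7/(π×115.6) = 1.991×10^6 mm³.
d = 125.8 mm.

d = 126 mm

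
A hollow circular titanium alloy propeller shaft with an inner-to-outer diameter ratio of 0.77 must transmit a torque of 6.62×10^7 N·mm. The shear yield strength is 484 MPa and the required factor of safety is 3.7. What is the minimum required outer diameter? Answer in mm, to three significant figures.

d_o = 158 mm

τ_allow = 484/3.7 = 130.8 MPa.
For a hollow shaft τ = 16T/[πd_o³(1−k⁴)] with k = 0.77, so 1−k⁴ = 0.6485.
d_o³ = 16T/[π τ_allow (1−k⁴)] = 16×6.6200×10^7/(π×130.8×0.6485) = 3.975×10^6 mm³.
d_o = 158.4 mm.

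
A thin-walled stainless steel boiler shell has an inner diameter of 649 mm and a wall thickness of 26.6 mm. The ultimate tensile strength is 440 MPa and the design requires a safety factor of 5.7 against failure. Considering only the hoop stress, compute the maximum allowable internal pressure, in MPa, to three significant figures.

σ_allow = 440/5.7 = 77.19 MPa.
σ_h = pD/(2t) → p_allow = 2σ_allow t/D = 2×77.19×26.6/649 = 6.328 MPa.

p_allow = 6.33 MPa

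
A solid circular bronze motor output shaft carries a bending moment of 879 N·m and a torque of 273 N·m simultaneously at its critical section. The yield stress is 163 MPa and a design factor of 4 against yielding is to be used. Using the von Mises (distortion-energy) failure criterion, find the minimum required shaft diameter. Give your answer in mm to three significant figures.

σ_allow = σ_y/n = 163/4 = 40.75 MPa.
For a solid shaft σ_b = 32M/(πd³) and τ = 16T/(πd³), so the von Mises stress is σ' = (16/πd³)·√(4M²+3T²).
√(4M²+3T²) = √(4×(879000)² + 3×(273000)²) = 1.820×10^6 N·mm.
d³ = 16×1.820×10^6/(π×40.75) = 227500 mm³.
d = 61.05 mm.

d = 61.0 mm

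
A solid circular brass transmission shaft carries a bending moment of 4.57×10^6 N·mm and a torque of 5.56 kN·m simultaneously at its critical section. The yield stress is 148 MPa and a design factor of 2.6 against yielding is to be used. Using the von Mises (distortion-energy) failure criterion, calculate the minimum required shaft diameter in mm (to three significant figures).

σ_allow = σ_y/n = 148/2.6 = 56.92 MPa.
For a solid shaft σ_b = 32M/(πd³) and τ = 16T/(πd³), so the von Mises stress is σ' = (16/πd³)·√(4M²+3T²).
√(4M²+3T²) = √(4×(4.570×10^6)² + 3×(5.560×10^6)²) = 1.328×10^7 N·mm.
d³ = 16×1.328×10^7/(π×56.92) = 1.188×10^6 mm³.
d = 105.9 mm.

d = 106 mm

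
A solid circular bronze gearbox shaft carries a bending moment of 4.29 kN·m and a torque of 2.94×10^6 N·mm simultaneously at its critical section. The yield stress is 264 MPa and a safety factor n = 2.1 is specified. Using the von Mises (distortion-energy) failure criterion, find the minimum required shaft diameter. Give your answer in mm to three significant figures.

d = 73.9 mm

σ_allow = σ_y/n = 264/2.1 = 125.7 MPa.
For a solid shaft σ_b = 32M/(πd³) and τ = 16T/(πd³), so the von Mises stress is σ' = (16/πd³)·√(4M²+3T²).
√(4M²+3T²) = √(4×(4.290×10^6)² + 3×(2.940×10^6)²) = 9.977×10^6 N·mm.
d³ = 16×9.977×10^6/(π×125.7) = 404200 mm³.
d = 73.94 mm.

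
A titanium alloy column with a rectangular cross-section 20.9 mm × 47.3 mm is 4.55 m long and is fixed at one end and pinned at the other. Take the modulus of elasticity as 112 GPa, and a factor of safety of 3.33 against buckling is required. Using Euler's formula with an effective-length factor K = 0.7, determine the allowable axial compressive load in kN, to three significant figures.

P_allow = 1.18 kN

Buckling occurs about the weak axis: I_min = h·b³/12 = 47.3×20.9³/12 = 35980 mm⁴ (b = 20.9 mm is the smaller dimension).
Effective length L_e = KL = 0.7×4.55 m = 3185 mm.
Euler critical load P_cr = π²EI/L_e² = π²×112000×35980/3185² = 3921 N.
P_allow = P_cr/n = 3921/3.33 = 1178 N.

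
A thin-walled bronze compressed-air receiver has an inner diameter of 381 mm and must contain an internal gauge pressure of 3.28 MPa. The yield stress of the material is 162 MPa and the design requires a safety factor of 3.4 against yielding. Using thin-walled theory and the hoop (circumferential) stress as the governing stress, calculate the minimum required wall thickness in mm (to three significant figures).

σ_allow = 162/3.4 = 47.65 MPa.
Hoop stress σ_h = pD/(2t), so t = pD/(2σ_allow) = 3.28×381/(2×47.65) = 13.11 mm.

t = 13.1 mm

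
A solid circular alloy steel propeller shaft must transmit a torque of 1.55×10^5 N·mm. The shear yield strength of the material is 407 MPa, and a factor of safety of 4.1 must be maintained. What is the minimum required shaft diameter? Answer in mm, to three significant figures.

d = 20.0 mm

Allowable shear stress τ_allow = 407/4.1 = 99.27 MPa.
For a solid shaft τ = 16T/(πd³), so d³ = 16T/(π τ_allow) = 16×155000/(π×99.27) = 7952 mm³.
d = (7952)^(1/3) = 19.96 mm.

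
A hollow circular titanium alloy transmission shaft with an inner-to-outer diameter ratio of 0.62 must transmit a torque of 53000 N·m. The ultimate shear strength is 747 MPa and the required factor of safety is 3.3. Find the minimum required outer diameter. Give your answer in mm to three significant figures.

d_o = 112 mm

τ_allow = 747/3.3 = 226.4 MPa.
For a hollow shaft τ = 16T/[πd_o³(1−k⁴)] with k = 0.62, so 1−k⁴ = 0.8522.
d_o³ = 16T/[π τ_allow (1−k⁴)] = 16×5.3000×10^7/(π×226.4×0.8522) = 1.399×10^6 mm³.
d_o = 111.8 mm.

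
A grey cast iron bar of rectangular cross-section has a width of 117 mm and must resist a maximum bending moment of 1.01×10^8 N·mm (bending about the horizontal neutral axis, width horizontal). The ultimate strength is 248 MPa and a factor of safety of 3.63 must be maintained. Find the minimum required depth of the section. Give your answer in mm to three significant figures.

h = 275 mm

σ_allow = 248/3.63 = 68.32 MPa.
For a rectangular section σ = 6M/(bh²), so h² = 6M/(b σ_allow) = 6×1.0100×10^8/(117×68.32) = 75810 mm².
h = 275.3 mm.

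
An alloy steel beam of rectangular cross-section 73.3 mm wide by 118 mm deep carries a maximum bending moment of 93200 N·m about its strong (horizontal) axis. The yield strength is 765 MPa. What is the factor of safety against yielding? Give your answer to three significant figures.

n = 1.40

Section modulus S = bh²/6 = 73.3×118²/6 = 170100 mm³.
σ = M/S = 9.3200×10^7/170100 = 547.9 MPa.
n = 765/547.9 = 1.396.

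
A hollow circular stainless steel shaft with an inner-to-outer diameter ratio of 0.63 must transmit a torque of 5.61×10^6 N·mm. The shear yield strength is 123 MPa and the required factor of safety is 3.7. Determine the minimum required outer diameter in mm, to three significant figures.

τ_allow = 123/3.7 = 33.24 MPa.
For a hollow shaft τ = 16T/[πd_o³(1−k⁴)] with k = 0.63, so 1−k⁴ = 0.8425.
d_o³ = 16T/[π τ_allow (1−k⁴)] = 16×5610000/(π×33.24×0.8425) = 1.020×10^6 mm³.
d_o = 100.7 mm.

d_o = 101 mm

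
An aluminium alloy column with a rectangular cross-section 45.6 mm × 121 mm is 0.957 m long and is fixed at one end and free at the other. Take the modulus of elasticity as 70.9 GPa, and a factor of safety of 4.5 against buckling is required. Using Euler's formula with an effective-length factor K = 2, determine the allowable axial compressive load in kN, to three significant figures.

P_allow = 40.6 kN

Buckling occurs about the weak axis: I_min = h·b³/12 = 121×45.6³/12 = 956100 mm⁴ (b = 45.6 mm is the smaller dimension).
Effective length L_e = KL = 2×0.957 m = 1914 mm.
Euler critical load P_cr = π²EI/L_e² = π²×70900×956100/1914² = 182600 N.
P_allow = P_cr/n = 182600/4.5 = 40580 N.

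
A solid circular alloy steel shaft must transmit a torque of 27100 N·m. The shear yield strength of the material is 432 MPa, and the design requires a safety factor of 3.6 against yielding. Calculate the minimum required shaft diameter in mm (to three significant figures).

d = 105 mm

Allowable shear stress τ_allow = 432/3.6 = 120.0 MPa.
For a solid shaft τ = 16T/(πd³), so d³ = 16T/(π τ_allow) = 16×2.7100×10^7/(π×120.0) = 1.150×10^6 mm³.
d = (1.150×10^6)^(1/3) = 104.8 mm.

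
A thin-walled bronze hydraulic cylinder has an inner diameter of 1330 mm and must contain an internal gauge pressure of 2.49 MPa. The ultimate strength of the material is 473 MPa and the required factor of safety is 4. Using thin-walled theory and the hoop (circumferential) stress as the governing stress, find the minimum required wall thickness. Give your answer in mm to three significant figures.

t = 14.0 mm

σ_allow = 473/4 = 118.2 MPa.
Hoop stress σ_h = pD/(2t), so t = pD/(2σ_allow) = 2.49×1330/(2×118.2) = 14.00 mm.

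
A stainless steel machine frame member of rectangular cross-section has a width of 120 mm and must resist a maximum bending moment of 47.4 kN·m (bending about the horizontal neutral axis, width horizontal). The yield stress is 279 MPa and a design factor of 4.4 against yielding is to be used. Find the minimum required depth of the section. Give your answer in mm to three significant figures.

h = 193 mm

σ_allow = 279/4.4 = 63.41 MPa.
For a rectangular section σ = 6M/(bh²), so h² = 6M/(b σ_allow) = 6×4.7400×10^7/(120×63.41) = 37380 mm².
h = 193.3 mm.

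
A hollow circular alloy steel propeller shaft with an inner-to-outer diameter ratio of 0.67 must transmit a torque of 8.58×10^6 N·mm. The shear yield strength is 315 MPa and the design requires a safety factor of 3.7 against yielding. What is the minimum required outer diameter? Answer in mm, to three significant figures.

τ_allow = 315/3.7 = 85.14 MPa.
For a hollow shaft τ = 16T/[πd_o³(1−k⁴)] with k = 0.67, so 1−k⁴ = 0.7985.
d_o³ = 16T/[π τ_allow (1−k⁴)] = 16×8580000/(π×85.14×0.7985) = 642800 mm³.
d_o = 86.30 mm.

d_o = 86.3 mm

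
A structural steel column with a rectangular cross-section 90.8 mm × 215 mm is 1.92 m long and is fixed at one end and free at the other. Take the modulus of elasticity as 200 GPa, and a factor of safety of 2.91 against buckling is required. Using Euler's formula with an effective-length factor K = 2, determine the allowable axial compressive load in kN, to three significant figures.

Buckling occurs about the weak axis: I_min = h·b³/12 = 215×90.8³/12 = 1.341×10^7 mm⁴ (b = 90.8 mm is the smaller dimension).
Effective length L_e = KL = 2×1.92 m = 3840 mm.
Euler critical load P_cr = π²EI/L_e² = π²×200000×1.341×10^7/3840² = 1.795×10^6 N.
P_allow = P_cr/n = 1.795×10^6/2.91 = 617000 N.

P_allow = 617 kN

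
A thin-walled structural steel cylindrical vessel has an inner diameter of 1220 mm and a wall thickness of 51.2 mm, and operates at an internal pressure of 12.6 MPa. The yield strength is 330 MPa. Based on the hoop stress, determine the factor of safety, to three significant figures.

n = 2.20

σ_h = pD/(2t) = 12.6×1220/(2×51.2) = 150.1 MPa.
n = 330/150.1 = 2.198.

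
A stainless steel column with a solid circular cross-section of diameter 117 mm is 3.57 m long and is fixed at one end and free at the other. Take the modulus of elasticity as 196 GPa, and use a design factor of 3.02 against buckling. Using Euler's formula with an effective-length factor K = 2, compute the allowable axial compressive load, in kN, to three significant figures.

I = πd⁴/64 = π×117⁴/64 = 9.198×10^6 mm⁴.
Effective length L_e = KL = 2×3.57 m = 7140 mm.
Euler critical load P_cr = π²EI/L_e² = π²×196000×9.198×10^6/7140² = 349000 N.
P_allow = P_cr/n = 349000/3.02 = 115600 N.

P_allow = 116 kN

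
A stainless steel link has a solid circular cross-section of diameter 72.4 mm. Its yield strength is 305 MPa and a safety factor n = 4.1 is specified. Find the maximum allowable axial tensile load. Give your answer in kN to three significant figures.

F_allow = 306 kN

σ_allow = 305/4.1 = 74.39 MPa.
A = πd²/4 = π×72.4²/4 = 4117 mm².
F_allow = σ_allow × A = 74.39×4117 = 306300 N.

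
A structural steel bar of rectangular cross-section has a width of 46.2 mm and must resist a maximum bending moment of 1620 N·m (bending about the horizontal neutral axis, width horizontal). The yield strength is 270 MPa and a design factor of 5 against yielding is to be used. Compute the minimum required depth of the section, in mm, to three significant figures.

σ_allow = 270/5 = 54.00 MPa.
For a rectangular section σ = 6M/(bh²), so h² = 6M/(b σ_allow) = 6×1620000/(46.2×54.00) = 3896 mm².
h = 62.42 mm.

h = 62.4 mm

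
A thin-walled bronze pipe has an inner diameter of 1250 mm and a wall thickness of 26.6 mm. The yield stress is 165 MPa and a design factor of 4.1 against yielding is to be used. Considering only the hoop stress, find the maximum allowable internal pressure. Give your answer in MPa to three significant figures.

p_allow = 1.71 MPa

σ_allow = 165/4.1 = 40.24 MPa.
σ_h = pD/(2t) → p_allow = 2σ_allow t/D = 2×40.24×26.6/1250 = 1.713 MPa.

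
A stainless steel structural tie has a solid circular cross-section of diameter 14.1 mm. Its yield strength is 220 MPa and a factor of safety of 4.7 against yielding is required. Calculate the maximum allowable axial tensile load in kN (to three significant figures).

σ_allow = 220/4.7 = 46.81 MPa.
A = πd²/4 = π×14.1²/4 = 156.1 mm².
F_allow = σ_allow × A = 46.81×156.1 = 7309 N.

F_allow = 7.31 kN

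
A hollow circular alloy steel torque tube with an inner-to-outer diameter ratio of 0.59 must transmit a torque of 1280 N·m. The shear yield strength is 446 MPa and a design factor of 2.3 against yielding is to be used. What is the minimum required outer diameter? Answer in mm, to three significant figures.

d_o = 33.7 mm

τ_allow = 446/2.3 = 193.9 MPa.
For a hollow shaft τ = 16T/[πd_o³(1−k⁴)] with k = 0.59, so 1−k⁴ = 0.8788.
d_o³ = 16T/[π τ_allow (1−k⁴)] = 16×1280000/(π×193.9×0.8788) = 38250 mm³.
d_o = 33.69 mm.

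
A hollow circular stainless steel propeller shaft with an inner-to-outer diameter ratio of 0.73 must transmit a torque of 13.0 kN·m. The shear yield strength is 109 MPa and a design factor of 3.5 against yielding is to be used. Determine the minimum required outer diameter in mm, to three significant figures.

τ_allow = 109/3.5 = 31.14 MPa.
For a hollow shaft τ = 16T/[πd_o³(1−k⁴)] with k = 0.73, so 1−k⁴ = 0.7160.
d_o³ = 16T/[π τ_allow (1−k⁴)] = 16×1.3000×10^7/(π×31.14×0.7160) = 2.969×10^6 mm³.
d_o = 143.7 mm.

d_o = 144 mm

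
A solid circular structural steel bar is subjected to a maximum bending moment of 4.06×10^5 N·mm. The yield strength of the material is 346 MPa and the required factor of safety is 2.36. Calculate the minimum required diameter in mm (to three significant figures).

d = 30.4 mm

σ_allow = 346/2.36 = 146.6 MPa.
For a solid circular section σ = 32M/(πd³), so d³ = 32M/(π σ_allow) = 32×406000/(π×146.6) = 28210 mm³.
d = 30.44 mm.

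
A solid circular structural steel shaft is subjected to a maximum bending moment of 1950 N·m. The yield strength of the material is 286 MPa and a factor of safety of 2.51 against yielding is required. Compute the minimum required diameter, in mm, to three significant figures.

d = 55.9 mm

σ_allow = 286/2.51 = 113.9 MPa.
For a solid circular section σ = 32M/(πd³), so d³ = 32M/(π σ_allow) = 32×1950000/(π×113.9) = 174300 mm³.
d = 55.86 mm.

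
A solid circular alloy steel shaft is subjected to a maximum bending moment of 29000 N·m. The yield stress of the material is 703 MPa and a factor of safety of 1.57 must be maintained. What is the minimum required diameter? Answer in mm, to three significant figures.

σ_allow = 703/1.57 = 447.8 MPa.
For a solid circular section σ = 32M/(πd³), so d³ = 32M/(π σ_allow) = 32×2.9000×10^7/(π×447.8) = 659700 mm³.
d = 87.05 mm.

d = 87.1 mm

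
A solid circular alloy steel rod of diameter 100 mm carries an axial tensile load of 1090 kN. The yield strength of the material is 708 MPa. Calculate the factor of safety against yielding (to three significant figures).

A = πd²/4 = 7854 mm².
σ = F/A = 1090000/7854 = 138.8 MPa.
n = 708/138.8 = 5.101.

n = 5.10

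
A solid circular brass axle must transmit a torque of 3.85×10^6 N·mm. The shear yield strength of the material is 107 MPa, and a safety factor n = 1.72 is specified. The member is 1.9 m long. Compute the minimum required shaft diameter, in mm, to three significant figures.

Allowable shear stress τ_allow = 107/1.72 = 62.21 MPa.
For a solid shaft τ = 16T/(πd³), so d³ = 16T/(π τ_allow) = 16×3850000/(π×62.21) = 315200 mm³.
d = (315200)^(1/3) = 68.05 mm.

d = 68.1 mm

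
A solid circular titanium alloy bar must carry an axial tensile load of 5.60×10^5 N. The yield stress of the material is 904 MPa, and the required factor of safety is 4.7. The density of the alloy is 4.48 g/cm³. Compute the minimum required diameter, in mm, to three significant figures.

Allowable stress σ_allow = 904/4.7 = 192.3 MPa.
Required area A = F/σ_allow = 560000/192.3 = 2912 mm².
A = πd²/4 → d = √(4A/π) = 60.89 mm.

d = 60.9 mm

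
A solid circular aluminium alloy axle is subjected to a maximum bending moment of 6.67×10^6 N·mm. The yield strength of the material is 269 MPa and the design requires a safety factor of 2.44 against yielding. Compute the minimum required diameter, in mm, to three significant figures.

d = 85.1 mm

σ_allow = 269/2.44 = 110.2 MPa.
For a solid circular section σ = 32M/(πd³), so d³ = 32M/(π σ_allow) = 32×6670000/(π×110.2) = 616300 mm³.
d = 85.10 mm.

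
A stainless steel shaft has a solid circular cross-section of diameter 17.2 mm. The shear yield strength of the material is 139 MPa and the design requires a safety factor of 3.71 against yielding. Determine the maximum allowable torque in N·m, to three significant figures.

T_allow = 37.4 N·m

τ_allow = 139/3.71 = 37.47 MPa.
For a solid shaft T_allow = τ_allow·πd³/16; πd³/16 = π×17.2³/16 = 999.1 mm³.
T_allow = 37.47×999.1 = 37430 N·mm = 37.43 N·m.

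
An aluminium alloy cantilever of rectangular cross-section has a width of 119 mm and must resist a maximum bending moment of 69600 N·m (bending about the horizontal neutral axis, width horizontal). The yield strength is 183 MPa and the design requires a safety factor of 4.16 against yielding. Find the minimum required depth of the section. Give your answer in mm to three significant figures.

h = 282 mm

σ_allow = 183/4.16 = 43.99 MPa.
For a rectangular section σ = 6M/(bh²), so h² = 6M/(b σ_allow) = 6×6.9600×10^7/(119×43.99) = 79770 mm².
h = 282.4 mm.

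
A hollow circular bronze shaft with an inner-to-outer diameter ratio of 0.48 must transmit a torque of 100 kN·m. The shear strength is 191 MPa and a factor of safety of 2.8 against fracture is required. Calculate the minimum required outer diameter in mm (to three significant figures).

d_o = 199 mm

τ_allow = 191/2.8 = 68.21 MPa.
For a hollow shaft τ = 16T/[πd_o³(1−k⁴)] with k = 0.48, so 1−k⁴ = 0.9469.
d_o³ = 16T/[π τ_allow (1−k⁴)] = 16×1.0000×10^8/(π×68.21×0.9469) = 7.885×10^6 mm³.
d_o = 199.0 mm.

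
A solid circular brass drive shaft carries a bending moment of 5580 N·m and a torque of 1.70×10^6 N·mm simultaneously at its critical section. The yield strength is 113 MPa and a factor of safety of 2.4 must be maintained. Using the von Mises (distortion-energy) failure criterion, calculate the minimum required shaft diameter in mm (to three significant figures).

σ_allow = σ_y/n = 113/2.4 = 47.08 MPa.
For a solid shaft σ_b = 32M/(πd³) and τ = 16T/(πd³), so the von Mises stress is σ' = (16/πd³)·√(4M²+3T²).
√(4M²+3T²) = √(4×(5.580×10^6)² + 3×(1.700×10^6)²) = 1.154×10^7 N·mm.
d³ = 16×1.154×10^7/(π×47.08) = 1.248×10^6 mm³.
d = 107.7 mm.

d = 108 mm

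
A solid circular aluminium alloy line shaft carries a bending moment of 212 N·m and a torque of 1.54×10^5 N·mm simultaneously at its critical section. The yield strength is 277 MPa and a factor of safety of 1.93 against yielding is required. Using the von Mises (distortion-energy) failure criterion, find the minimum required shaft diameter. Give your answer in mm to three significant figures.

d = 26.1 mm

σ_allow = σ_y/n = 277/1.93 = 143.5 MPa.
For a solid shaft σ_b = 32M/(πd³) and τ = 16T/(πd³), so the von Mises stress is σ' = (16/πd³)·√(4M²+3T²).
√(4M²+3T²) = √(4×(212000)² + 3×(154000)²) = 500900 N·mm.
d³ = 16×500900/(π×143.5) = 17780 mm³.
d = 26.10 mm.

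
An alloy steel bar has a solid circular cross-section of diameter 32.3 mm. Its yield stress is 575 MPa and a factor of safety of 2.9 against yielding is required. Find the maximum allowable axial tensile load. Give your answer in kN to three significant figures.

F_allow = 162 kN

σ_allow = 575/2.9 = 198.3 MPa.
A = πd²/4 = π×32.3²/4 = 819.4 mm².
F_allow = σ_allow × A = 198.3×819.4 = 162500 N.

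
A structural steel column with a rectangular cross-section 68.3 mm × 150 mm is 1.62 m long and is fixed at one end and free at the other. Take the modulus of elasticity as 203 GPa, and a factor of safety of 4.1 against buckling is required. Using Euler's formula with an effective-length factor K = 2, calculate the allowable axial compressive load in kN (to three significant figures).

P_allow = 185 kN

Buckling occurs about the weak axis: I_min = h·b³/12 = 150×68.3³/12 = 3.983×10^6 mm⁴ (b = 68.3 mm is the smaller dimension).
Effective length L_e = KL = 2×1.62 m = 3240 mm.
Euler critical load P_cr = π²EI/L_e² = π²×203000×3.983×10^6/3240² = 760100 N.
P_allow = P_cr/n = 760100/4.1 = 185400 N.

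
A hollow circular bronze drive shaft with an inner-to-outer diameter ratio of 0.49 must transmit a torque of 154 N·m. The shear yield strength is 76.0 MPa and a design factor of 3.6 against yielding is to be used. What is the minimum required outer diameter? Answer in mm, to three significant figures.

τ_allow = 76.0/3.6 = 21.11 MPa.
For a hollow shaft τ = 16T/[πd_o³(1−k⁴)] with k = 0.49, so 1−k⁴ = 0.9424.
d_o³ = 16T/[π τ_allow (1−k⁴)] = 16×154000/(π×21.11×0.9424) = 39420 mm³.
d_o = 34.03 mm.

d_o = 34.0 mm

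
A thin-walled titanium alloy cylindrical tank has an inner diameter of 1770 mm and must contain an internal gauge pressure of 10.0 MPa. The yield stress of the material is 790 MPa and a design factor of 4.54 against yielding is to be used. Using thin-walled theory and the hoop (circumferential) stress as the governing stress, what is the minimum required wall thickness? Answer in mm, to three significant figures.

σ_allow = 790/4.54 = 174.0 MPa.
Hoop stress σ_h = pD/(2t), so t = pD/(2σ_allow) = 10.0×1770/(2×174.0) = 50.86 mm.

t = 50.9 mm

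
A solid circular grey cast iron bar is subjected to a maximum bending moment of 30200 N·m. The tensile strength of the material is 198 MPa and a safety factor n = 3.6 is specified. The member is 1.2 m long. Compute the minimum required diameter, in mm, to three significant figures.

σ_allow = 198/3.6 = 55.00 MPa.
For a solid circular section σ = 32M/(πd³), so d³ = 32M/(π σ_allow) = 32×3.0200×10^7/(π×55.00) = 5.593×10^6 mm³.
d = 177.5 mm.

d = 178 mm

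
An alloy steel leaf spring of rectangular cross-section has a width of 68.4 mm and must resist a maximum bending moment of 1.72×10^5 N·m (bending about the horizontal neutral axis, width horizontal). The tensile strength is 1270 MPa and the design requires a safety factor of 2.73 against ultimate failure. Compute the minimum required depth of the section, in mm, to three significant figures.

h = 180 mm

σ_allow = 1270/2.73 = 465.2 MPa.
For a rectangular section σ = 6M/(bh²), so h² = 6M/(b σ_allow) = 6×1.7200×10^8/(68.4×465.2) = 32430 mm².
h = 180.1 mm.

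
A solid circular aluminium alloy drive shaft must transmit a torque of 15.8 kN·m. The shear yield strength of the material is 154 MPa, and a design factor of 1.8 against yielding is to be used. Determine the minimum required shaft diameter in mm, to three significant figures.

d = 98.0 mm

Allowable shear stress τ_allow = 154/1.8 = 85.56 MPa.
For a solid shaft τ = 16T/(πd³), so d³ = 16T/(π τ_allow) = 16×1.5800×10^7/(π×85.56) = 940500 mm³.
d = (940500)^(1/3) = 97.98 mm.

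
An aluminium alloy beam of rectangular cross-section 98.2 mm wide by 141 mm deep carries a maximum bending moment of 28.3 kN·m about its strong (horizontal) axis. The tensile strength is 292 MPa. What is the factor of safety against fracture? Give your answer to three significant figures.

n = 3.36

Section modulus S = bh²/6 = 98.2×141²/6 = 325400 mm³.
σ = M/S = 2.8300×10^7/325400 = 86.97 MPa.
n = 292/86.97 = 3.357.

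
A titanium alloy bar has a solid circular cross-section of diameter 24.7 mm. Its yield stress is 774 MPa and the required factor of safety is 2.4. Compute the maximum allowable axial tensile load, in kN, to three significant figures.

F_allow = 155 kN

σ_allow = 774/2.4 = 322.5 MPa.
A = πd²/4 = π×24.7²/4 = 479.2 mm².
F_allow = σ_allow × A = 322.5×479.2 = 154500 N.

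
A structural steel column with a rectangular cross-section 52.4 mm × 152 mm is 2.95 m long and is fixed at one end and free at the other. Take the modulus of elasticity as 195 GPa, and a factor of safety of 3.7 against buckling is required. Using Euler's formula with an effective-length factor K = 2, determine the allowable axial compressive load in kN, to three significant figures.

P_allow = 27.2 kN

Buckling occurs about the weak axis: I_min = h·b³/12 = 152×52.4³/12 = 1.822×10^6 mm⁴ (b = 52.4 mm is the smaller dimension).
Effective length L_e = KL = 2×2.95 m = 5900 mm.
Euler critical load P_cr = π²EI/L_e² = π²×195000×1.822×10^6/5900² = 100800 N.
P_allow = P_cr/n = 100800/3.7 = 27230 N.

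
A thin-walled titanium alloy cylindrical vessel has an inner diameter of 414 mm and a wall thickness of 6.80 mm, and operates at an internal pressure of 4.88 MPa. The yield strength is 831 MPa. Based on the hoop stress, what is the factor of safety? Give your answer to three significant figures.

n = 5.59

σ_h = pD/(2t) = 4.88×414/(2×6.80) = 148.6 MPa.
n = 831/148.6 = 5.594.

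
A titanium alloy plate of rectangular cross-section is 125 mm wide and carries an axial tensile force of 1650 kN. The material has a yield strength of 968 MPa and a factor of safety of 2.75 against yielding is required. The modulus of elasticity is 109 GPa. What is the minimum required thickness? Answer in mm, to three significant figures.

σ_allow = 968/2.75 = 352.0 MPa.
Required area A = F/σ_allow = 1650000/352.0 = 4688 mm².
t = A/w = 4688/125 = 37.50 mm.

t = 37.5 mm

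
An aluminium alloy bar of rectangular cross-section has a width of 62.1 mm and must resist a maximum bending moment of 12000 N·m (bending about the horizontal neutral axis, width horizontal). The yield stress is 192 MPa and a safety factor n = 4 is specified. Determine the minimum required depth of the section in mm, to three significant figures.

h = 155 mm

σ_allow = 192/4 = 48.00 MPa.
For a rectangular section σ = 6M/(bh²), so h² = 6M/(b σ_allow) = 6×1.2000×10^7/(62.1×48.00) = 24150 mm².
h = 155.4 mm.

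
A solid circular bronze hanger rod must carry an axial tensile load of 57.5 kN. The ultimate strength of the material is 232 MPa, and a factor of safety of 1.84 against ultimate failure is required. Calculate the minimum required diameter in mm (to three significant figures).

Allowable stress σ_allow = 232/1.84 = 126.1 MPa.
Required area A = F/σ_allow = 57500/126.1 = 456.0 mm².
A = πd²/4 → d = √(4A/π) = 24.10 mm.

d = 24.1 mm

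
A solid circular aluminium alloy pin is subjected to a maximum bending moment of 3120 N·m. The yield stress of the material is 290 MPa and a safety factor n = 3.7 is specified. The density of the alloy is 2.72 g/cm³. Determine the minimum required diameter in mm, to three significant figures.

σ_allow = 290/3.7 = 78.38 MPa.
For a solid circular section σ = 32M/(πd³), so d³ = 32M/(π σ_allow) = 32×3120000/(π×78.38) = 405500 mm³.
d = 74.01 mm.

d = 74.0 mm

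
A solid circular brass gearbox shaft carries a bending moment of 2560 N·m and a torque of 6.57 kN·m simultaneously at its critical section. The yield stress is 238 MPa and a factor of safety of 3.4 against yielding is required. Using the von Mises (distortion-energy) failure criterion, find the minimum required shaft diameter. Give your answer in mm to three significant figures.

σ_allow = σ_y/n = 238/3.4 = 70.00 MPa.
For a solid shaft σ_b = 32M/(πd³) and τ = 16T/(πd³), so the von Mises stress is σ' = (16/πd³)·√(4M²+3T²).
√(4M²+3T²) = √(4×(2.560×10^6)² + 3×(6.570×10^6)²) = 1.248×10^7 N·mm.
d³ = 16×1.248×10^7/(π×70.00) = 907900 mm³.
d = 96.83 mm.

d = 96.8 mm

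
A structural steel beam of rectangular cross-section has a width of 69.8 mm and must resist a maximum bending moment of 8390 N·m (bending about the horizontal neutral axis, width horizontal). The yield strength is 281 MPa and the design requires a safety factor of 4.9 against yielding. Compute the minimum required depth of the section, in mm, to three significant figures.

σ_allow = 281/4.9 = 57.35 MPa.
For a rectangular section σ = 6M/(bh²), so h² = 6M/(b σ_allow) = 6×8390000/(69.8×57.35) = 12580 mm².
h = 112.1 mm.

h = 112 mm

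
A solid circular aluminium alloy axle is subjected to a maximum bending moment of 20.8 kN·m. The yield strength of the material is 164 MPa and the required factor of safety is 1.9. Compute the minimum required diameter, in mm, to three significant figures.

σ_allow = 164/1.9 = 86.32 MPa.
For a solid circular section σ = 32M/(πd³), so d³ = 32M/(π σ_allow) = 32×2.0800×10^7/(π×86.32) = 2.455×10^6 mm³.
d = 134.9 mm.

d = 135 mm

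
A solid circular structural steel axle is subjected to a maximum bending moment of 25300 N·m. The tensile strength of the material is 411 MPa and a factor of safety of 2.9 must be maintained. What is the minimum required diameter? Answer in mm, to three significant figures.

d = 122 mm

σ_allow = 411/2.9 = 141.7 MPa.
For a solid circular section σ = 32M/(πd³), so d³ = 32M/(π σ_allow) = 32×2.5300×10^7/(π×141.7) = 1.818×10^6 mm³.
d = 122.1 mm.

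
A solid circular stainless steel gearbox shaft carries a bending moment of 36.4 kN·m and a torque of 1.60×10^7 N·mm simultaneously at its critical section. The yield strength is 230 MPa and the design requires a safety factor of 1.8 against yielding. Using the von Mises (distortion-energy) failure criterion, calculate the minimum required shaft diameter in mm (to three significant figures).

σ_allow = σ_y/n = 230/1.8 = 127.8 MPa.
For a solid shaft σ_b = 32M/(πd³) and τ = 16T/(πd³), so the von Mises stress is σ' = (16/πd³)·√(4M²+3T²).
√(4M²+3T²) = √(4×(3.640×10^7)² + 3×(1.600×10^7)²) = 7.790×10^7 N·mm.
d³ = 16×7.790×10^7/(π×127.8) = 3.105×10^6 mm³.
d = 145.9 mm.

d = 146 mm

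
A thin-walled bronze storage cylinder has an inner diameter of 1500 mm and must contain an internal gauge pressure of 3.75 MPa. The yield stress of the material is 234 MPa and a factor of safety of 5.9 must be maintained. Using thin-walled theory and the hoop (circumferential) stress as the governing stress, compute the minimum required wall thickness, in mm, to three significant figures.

t = 70.9 mm

σ_allow = 234/5.9 = 39.66 MPa.
Hoop stress σ_h = pD/(2t), so t = pD/(2σ_allow) = 3.75×1500/(2×39.66) = 70.91 mm.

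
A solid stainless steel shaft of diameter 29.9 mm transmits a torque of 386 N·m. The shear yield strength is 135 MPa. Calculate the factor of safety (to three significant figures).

n = 1.84

τ = 16T/(πd³) = 16×386000/(π×29.9³) = 73.54 MPa.
n = τ_limit/τ = 135/73.54 = 1.836.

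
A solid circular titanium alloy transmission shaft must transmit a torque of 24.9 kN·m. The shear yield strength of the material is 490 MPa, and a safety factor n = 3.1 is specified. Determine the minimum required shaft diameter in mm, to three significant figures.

Allowable shear stress τ_allow = 490/3.1 = 158.1 MPa.
For a solid shaft τ = 16T/(πd³), so d³ = 16T/(π τ_allow) = 16×2.4900×10^7/(π×158.1) = 802300 mm³.
d = (802300)^(1/3) = 92.92 mm.

d = 92.9 mm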